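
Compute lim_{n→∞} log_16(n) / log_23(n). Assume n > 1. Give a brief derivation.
lim = ln(23) / ln(16) = log_16(23)

Change of base: log_16(n) = ln n / ln 16 and log_23(n) = ln n / ln 23. The ratio is (ln n / ln 16) · (ln 23 / ln n) = ln 23 / ln 16, a constant independent of n. So the limit is ln 23 / ln 16 = log_16(23).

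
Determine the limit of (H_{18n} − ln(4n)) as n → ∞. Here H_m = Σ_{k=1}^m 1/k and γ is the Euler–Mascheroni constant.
lim = ln(9/2) + γ

By Euler-Maclaurin, H_m = ln m + γ + O(1/m). So
  H_{18n} − ln(4n) = ln(18n) + γ − ln(4n) + O(1/n)
                       = ln(18/4) + γ + O(1/n).
Hence the limit is ln(18/4) + γ (= ln(9/2)).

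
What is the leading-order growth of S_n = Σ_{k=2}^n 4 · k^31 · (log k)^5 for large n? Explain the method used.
S_n ~ n^32 · (log n)^5 / 8

By integral comparison, S_n = ∫_1^n 4 · x^31 · (log x)^5 dx + O(n^31 · (log n)^5). For the integral, the leading term of ∫_1^n x^31 (log x)^5 dx is n^32/32 · (log n)^5 (by repeated integration by parts; each step lowers the log-exponent and produces a relatively O(1/log n) correction). Hence S_n ~ n^32 · (log n)^5 / 8.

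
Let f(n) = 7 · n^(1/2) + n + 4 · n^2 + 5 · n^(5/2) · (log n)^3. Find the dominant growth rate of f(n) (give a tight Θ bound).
f(n) ∈ Θ(n^(5/2) · (log n)^3)

Compare the terms by growth order. For large n, n^a · (log n)^b dominates n^a' · (log n)^b' iff a > a', or (a = a' and b > b'). Ranking the 4 terms shows the dominant one is 5 · n^(5/2) · (log n)^3. Hence f(n) ∈ Θ(n^(5/2) · (log n)^3).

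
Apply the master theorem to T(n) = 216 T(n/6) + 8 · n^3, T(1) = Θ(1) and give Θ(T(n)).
T(n) = Θ(n^3 log n)

log_6 216 = 3, and f(n) = 8 · n^3 = Θ(n^(log_6 216)). This is Case 2 of the master theorem: T(n) = Θ(f(n) · log n) = Θ(n^3 log n).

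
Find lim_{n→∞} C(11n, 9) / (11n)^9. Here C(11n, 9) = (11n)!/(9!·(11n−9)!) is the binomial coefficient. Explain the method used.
lim = 1/9! = 1/362880

With N = 11n → ∞: C(N, 9) / N^9 = [N(N−1)…(N−8)] / (9! · N^9) = (1/9!) · 1 · (1 − 1/(11n)) · … · (1 − 8/(11n)). Each factor → 1 as N → ∞, so the limit is 1/9! = 1/362880.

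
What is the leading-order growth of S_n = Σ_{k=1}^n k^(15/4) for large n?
S_n ~ (4/19) · n^(19/4)

Integral comparison: Σ_{k=1}^n k^(15/4) = ∫_0^n x^(15/4) dx + O(n^(15/4)). The integral is n^(1 + 15/4) / (1 + 15/4) = n^((15+4)/4) / ((15+4)/4) = (4/19) · n^(19/4).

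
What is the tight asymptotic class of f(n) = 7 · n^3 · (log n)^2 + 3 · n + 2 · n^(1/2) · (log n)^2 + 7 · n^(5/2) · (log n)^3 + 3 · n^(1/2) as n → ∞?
f(n) ∈ Θ(n^3 · (log n)^2)

Compare the terms by growth order. For large n, n^a · (log n)^b dominates n^a' · (log n)^b' iff a > a', or (a = a' and b > b'). Ranking the 5 terms shows the dominant one is 7 · n^3 · (log n)^2. Hence f(n) ∈ Θ(n^3 · (log n)^2).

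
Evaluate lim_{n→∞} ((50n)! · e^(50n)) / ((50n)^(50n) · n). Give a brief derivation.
lim = 0

Stirling: (50n)! ~ sqrt(2π·50n) · (50n/e)^(50n). Hence
  (50n)! · e^(50n) / (50n)^(50n) ~ sqrt(2π·50n).
Dividing by n: sqrt(2π·50n) / n = sqrt(2π·50) · n^((1−2)/2), so the expression behaves like sqrt(2π·50) · n^((1−2)/2) → 0.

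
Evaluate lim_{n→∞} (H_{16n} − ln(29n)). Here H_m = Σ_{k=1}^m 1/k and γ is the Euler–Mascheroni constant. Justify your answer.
lim = ln(16/29) + γ

By Euler-Maclaurin, H_m = ln m + γ + O(1/m). So
  H_{16n} − ln(29n) = ln(16n) + γ − ln(29n) + O(1/n)
                       = ln(16/29) + γ + O(1/n).
Hence the limit is ln(16/29) + γ.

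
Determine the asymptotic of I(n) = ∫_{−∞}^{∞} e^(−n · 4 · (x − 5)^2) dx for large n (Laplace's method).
I(n) = sqrt(π/(4n))

Here φ(x) = 4 · (x − 5)^2 has its unique minimum at x* = 5 with φ(x*) = 0 and φ''(x*) = 8. Laplace's method gives
  I(n) ~ e^(−n φ(x*)) · sqrt(2π / (n · φ''(x*))) = sqrt(2π / (8n)) = sqrt(π/(4n)).
This is exact: substituting u = (x − 5)·sqrt(4n) gives I(n) = (1/sqrt(4n)) ∫_{−∞}^{∞} e^(−u^2) du = sqrt(π/(4n)).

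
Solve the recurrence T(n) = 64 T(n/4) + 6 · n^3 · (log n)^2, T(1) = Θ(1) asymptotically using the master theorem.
T(n) = Θ(n^3 · (log n)^3)

Here log_4 64 = 3 and f(n) = 6 · n^3 · (log n)^2 = Θ(n^(log_4 64) · (log n)^2). This is the extended Case 2 of the master theorem (f matches the critical exponent up to log factors), giving T(n) = Θ(n^(log_4 64) · (log n)^(2+1)) = Θ(n^3 · (log n)^3).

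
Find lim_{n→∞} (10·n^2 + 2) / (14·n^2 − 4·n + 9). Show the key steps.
lim = 10/14 = 5/7

For large n the leading n^2 terms dominate both numerator and denominator. Dividing top and bottom by n^2, every other term tends to 0, leaving 10/14 = 5/7.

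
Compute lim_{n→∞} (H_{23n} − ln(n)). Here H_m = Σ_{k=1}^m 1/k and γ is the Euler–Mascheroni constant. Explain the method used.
lim = ln 23 + γ

By Euler-Maclaurin, H_m = ln m + γ + O(1/m). So
  H_{23n} − ln(n) = ln(23n) + γ − ln(n) + O(1/n)
                       = ln(23/1) + γ + O(1/n).
Hence the limit is ln(23/1) + γ.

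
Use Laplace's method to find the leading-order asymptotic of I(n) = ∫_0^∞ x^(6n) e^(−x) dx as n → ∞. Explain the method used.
I(n) ~ sqrt(2π·6n) · (6n/e)^(6n)

Write the integrand as exp(6n ln x − x) and set f(x) = 6n ln x − x. Then f'(x) = 6n/x − 1 = 0 at x* = 6n, and f''(x*) = −6n/x*^2 = −1/(6n). Laplace's method (interior maximum) gives
  I(n) ~ e^(f(x*)) · sqrt(2π / |f''(x*)|)
        = exp(6n ln(6n) − 6n) · sqrt(2π · 6n)
        = (6n)^(6n) e^(−6n) · sqrt(2π·6n)
        = sqrt(2π·6n) · (6n/e)^(6n).
This matches Γ(6n+1) with Stirling applied to Γ.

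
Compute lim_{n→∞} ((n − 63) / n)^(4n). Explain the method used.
lim = e^(−252)

Rewrite as (1 − 63/n)^(4n). By the standard limit (1 + x/n)^n → e^x, we have (1 − 63/n)^n → e^(−63), and raising to the 4th power gives e^(−252).
More precisely, ln[(1 − 63/n)^(4n)] = 4n · ln(1 − 63/n) = 4n · (-63/n + O(1/n^2)) = -252 + O(1/n) → -252.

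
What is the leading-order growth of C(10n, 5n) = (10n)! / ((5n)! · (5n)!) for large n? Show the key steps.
C(10n, 5n) ~ (4)^(5n) · sqrt(1/(π·5n))

Write N = 5n. Apply Stirling to each factorial:
  (2N)! ~ sqrt(2π·2N) · (2N/e)^(2N),
  N! ~ sqrt(2π N) · (N/e)^N,
  (1N)! ~ sqrt(2π·1N) · (1N/e)^(1N).
The exponential factors combine to (2N)^(2N) / (N^N · (1N)^(1N)) = 2^(2N)/1^(1N) = (2^2/1^1)^N = (4)^N.
The square-root prefactors combine to sqrt(2π·2N) / (sqrt(2π N)·sqrt(2π·1N)) = sqrt(2 / (2π·1·N)) = sqrt(1/(π·5n)).
Substituting N = 5n: C(10n, 5n) ~ (4)^(5n) · sqrt(1/(π·5n)).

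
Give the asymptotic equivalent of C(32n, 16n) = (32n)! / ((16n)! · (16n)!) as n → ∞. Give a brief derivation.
C(32n, 16n) ~ (4)^(16n) · sqrt(1/(π·16n))

Write N = 16n. Apply Stirling to each factorial:
  (2N)! ~ sqrt(2π·2N) · (2N/e)^(2N),
  N! ~ sqrt(2π N) · (N/e)^N,
  (1N)! ~ sqrt(2π·1N) · (1N/e)^(1N).
The exponential factors combine to (2N)^(2N) / (N^N · (1N)^(1N)) = 2^(2N)/1^(1N) = (2^2/1^1)^N = (4)^N.
The square-root prefactors combine to sqrt(2π·2N) / (sqrt(2π N)·sqrt(2π·1N)) = sqrt(2 / (2π·1·N)) = sqrt(1/(π·16n)).
Substituting N = 16n: C(32n, 16n) ~ (4)^(16n) · sqrt(1/(π·16n)).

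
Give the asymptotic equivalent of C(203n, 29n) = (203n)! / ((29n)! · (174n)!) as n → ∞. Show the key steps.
C(203n, 29n) ~ (823543/46656)^(29n) · sqrt(7/(12π·29n))

Write N = 29n. Apply Stirling to each factorial:
  (7N)! ~ sqrt(2π·7N) · (7N/e)^(7N),
  N! ~ sqrt(2π N) · (N/e)^N,
  (6N)! ~ sqrt(2π·6N) · (6N/e)^(6N).
The exponential factors combine to (7N)^(7N) / (N^N · (6N)^(6N)) = 7^(7N)/6^(6N) = (7^7/6^6)^N = (823543/46656)^N.
The square-root prefactors combine to sqrt(2π·7N) / (sqrt(2π N)·sqrt(2π·6N)) = sqrt(7 / (2π·6·N)) = sqrt(7/(12π·29n)).
Substituting N = 29n: C(203n, 29n) ~ (823543/46656)^(29n) · sqrt(7/(12π·29n)).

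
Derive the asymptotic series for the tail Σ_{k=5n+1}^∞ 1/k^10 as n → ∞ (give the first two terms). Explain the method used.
Σ_{k>5n} 1/k^10 = 1/(9 · (5n)^9) − 1/(2 · (5n)^10) + O(1/(5n)^11)

Compare to the integral: ∫_{5n}^∞ x^(−10) dx = [−x^(−9)/9]_{5n}^∞ = 1/((10−1)·(5n)^9). The Euler-Maclaurin correction adds −f(5n)/2 = −1/(2·(5n)^10). Euler-Maclaurin then gives
  Σ_{k>5n} 1/k^10 = ∫_{5n}^∞ dx/x^10 − 1/(2·(5n)^10) + O(1/(5n)^11).
(Equivalently this is ζ(10) − Σ_{k≤5n} 1/k^10.)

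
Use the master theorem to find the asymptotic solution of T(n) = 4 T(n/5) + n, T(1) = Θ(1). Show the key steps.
T(n) = Θ(n)

log_5 4 ≈ 0.861. f(n) = n dominates n^(log_5 4) since 1 > 0.861, and the regularity condition a·f(n/b) = 4·(n/5)^1 = (4/5)·n ≤ c·f(n) holds with c = 4/5 ≈ 0.8 < 1. So this is Case 3: T(n) = Θ(f(n)) = Θ(n).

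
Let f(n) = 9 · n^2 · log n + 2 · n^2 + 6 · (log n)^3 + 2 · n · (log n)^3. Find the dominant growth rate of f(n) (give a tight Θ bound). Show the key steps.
f(n) ∈ Θ(n^2 · log n)

Compare the terms by growth order. For large n, n^a · (log n)^b dominates n^a' · (log n)^b' iff a > a', or (a = a' and b > b'). Ranking the 4 terms shows the dominant one is 9 · n^2 · log n. Hence f(n) ∈ Θ(n^2 · log n).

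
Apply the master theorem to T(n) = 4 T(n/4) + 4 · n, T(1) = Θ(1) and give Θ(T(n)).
T(n) = Θ(n log n)

log_4 4 = 1, and f(n) = 4 · n = Θ(n^(log_4 4)). This is Case 2 of the master theorem: T(n) = Θ(f(n) · log n) = Θ(n log n).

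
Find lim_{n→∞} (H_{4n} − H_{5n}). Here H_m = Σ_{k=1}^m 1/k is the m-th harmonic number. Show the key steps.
lim = ln(4/5)

Euler-Maclaurin gives H_m = ln m + γ + 1/(2m) + O(1/m^2). The γ and O(1/m) terms cancel in the difference:
  H_{4n} − H_{5n} = ln(4n) − ln(5n) + O(1/n) = ln(4/5) + O(1/n).
Hence the limit is ln(4/5).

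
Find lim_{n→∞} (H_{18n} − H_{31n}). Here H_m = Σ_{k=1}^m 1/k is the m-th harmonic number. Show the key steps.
lim = ln(18/31)

Euler-Maclaurin gives H_m = ln m + γ + 1/(2m) + O(1/m^2). The γ and O(1/m) terms cancel in the difference:
  H_{18n} − H_{31n} = ln(18n) − ln(31n) + O(1/n) = ln(18/31) + O(1/n).
Hence the limit is ln(18/31).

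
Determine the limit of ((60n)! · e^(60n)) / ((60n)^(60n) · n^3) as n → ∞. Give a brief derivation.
lim = 0

Stirling: (60n)! ~ sqrt(2π·60n) · (60n/e)^(60n). Hence
  (60n)! · e^(60n) / (60n)^(60n) ~ sqrt(2π·60n).
Dividing by n^3: sqrt(2π·60n) / n^3 = sqrt(2π·60) · n^((1−6)/2), so the expression behaves like sqrt(2π·60) · n^((1−6)/2) → 0.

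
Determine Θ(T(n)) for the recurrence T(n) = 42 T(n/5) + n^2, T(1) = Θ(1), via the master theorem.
T(n) = Θ(n^(log_5 42))

Master theorem: compare f(n) = n^2 to n^(log_5 42) where log_5 42 ≈ 2.322. Since 2 < log_5 42, we have f(n) = O(n^(log_5 42 − ε)) for some ε > 0 — Case 1. Hence T(n) = Θ(n^(log_5 42)).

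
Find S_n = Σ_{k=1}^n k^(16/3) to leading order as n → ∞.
S_n ~ (3/19) · n^(19/3)

Integral comparison: Σ_{k=1}^n k^(16/3) = ∫_0^n x^(16/3) dx + O(n^(16/3)). The integral is n^(1 + 16/3) / (1 + 16/3) = n^((16+3)/3) / ((16+3)/3) = (3/19) · n^(19/3).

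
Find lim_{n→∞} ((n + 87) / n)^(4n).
lim = e^348

Rewrite as (1 + 87/n)^(4n). By the standard limit (1 + x/n)^n → e^x, we have (1 + 87/n)^n → e^87, and raising to the 4th power gives e^348.
More precisely, ln[(1 + 87/n)^(4n)] = 4n · ln(1 + 87/n) = 4n · (87/n + O(1/n^2)) = 348 + O(1/n) → 348.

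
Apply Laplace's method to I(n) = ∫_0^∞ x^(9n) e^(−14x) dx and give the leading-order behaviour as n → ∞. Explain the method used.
I(n) ~ (sqrt(2π·9n) / 14) · (9n/(14e))^(9n)

Write the integrand as exp(9n ln x − 14x) and set f(x) = 9n ln x − 14x. Then f'(x) = 9n/x − 14 = 0 at x* = 9n/14, and f''(x*) = −9n/x*^2 = −14^2/(9n). Laplace's method (interior maximum) gives
  I(n) ~ e^(f(x*)) · sqrt(2π / |f''(x*)|)
        = exp(9n ln(9n/14) − 9n) · sqrt(2π · 9n / 14^2)
        = (9n/14)^(9n) e^(−9n) · sqrt(2π·9n) / 14
        = (sqrt(2π·9n) / 14) · (9n/(14e))^(9n).
This matches Γ(9n+1)/14^(9n+1) with Stirling applied to Γ.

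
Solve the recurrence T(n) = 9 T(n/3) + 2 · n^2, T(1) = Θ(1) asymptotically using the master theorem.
T(n) = Θ(n^2 log n)

log_3 9 = 2, and f(n) = 2 · n^2 = Θ(n^(log_3 9)). This is Case 2 of the master theorem: T(n) = Θ(f(n) · log n) = Θ(n^2 log n).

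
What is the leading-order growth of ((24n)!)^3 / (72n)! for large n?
((24n)!)^3/(72n)! ~ ((2π·24n)^(2/2) / sqrt(3)) · 3^(−3·24n)  →  0

Write N = 24n. Stirling: N! ~ sqrt(2π N)(N/e)^N and (3N)! ~ sqrt(2π·3N)·(3N/e)^(3N).
  (N!)^3/(3N)! ~ (2π N)^(3/2) (N/e)^(3N) / [sqrt(2π·3N) (3N/e)^(3N)]
     = (2π N)^(3/2) / sqrt(2π·3N) · (N/(3N))^(3N)
     = (2π N)^((3−1)/2) / sqrt(3) · 3^(−3N).
Since 3^3 > 1, the factor 3^(−3N) decays exponentially, so the ratio → 0. Substituting N = 24n gives the stated form.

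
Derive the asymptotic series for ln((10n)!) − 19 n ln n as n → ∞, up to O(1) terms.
ln((10n)!) − 19 n ln n = −9 n ln n + 10(ln 10 − 1) n + (1/2) ln(2π·10n) + O(1/n)

Stirling: ln((10n)!) = 10n ln(10n) − 10n + (1/2) ln(2π·10n) + O(1/n).
Expand 10n ln(10n) = 10n (ln n + ln 10) = 10n ln n + 10n ln 10.
Subtract 19n ln n: leading term is (10 − 19) n ln n = −9 n ln n. The next term is 10n ln 10 − 10n = 10(ln 10 − 1) n. Then the (1/2) ln(2π·10n) correction.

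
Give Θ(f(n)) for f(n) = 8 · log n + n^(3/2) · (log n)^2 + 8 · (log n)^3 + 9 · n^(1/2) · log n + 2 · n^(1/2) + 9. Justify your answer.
f(n) ∈ Θ(n^(3/2) · (log n)^2)

Compare the terms by growth order. For large n, n^a · (log n)^b dominates n^a' · (log n)^b' iff a > a', or (a = a' and b > b'). Ranking the 6 terms shows the dominant one is n^(3/2) · (log n)^2. Hence f(n) ∈ Θ(n^(3/2) · (log n)^2).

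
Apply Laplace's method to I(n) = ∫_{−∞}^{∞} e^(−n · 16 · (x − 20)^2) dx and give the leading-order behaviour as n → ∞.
I(n) = sqrt(π/(16n))

Here φ(x) = 16 · (x − 20)^2 has its unique minimum at x* = 20 with φ(x*) = 0 and φ''(x*) = 32. Laplace's method gives
  I(n) ~ e^(−n φ(x*)) · sqrt(2π / (n · φ''(x*))) = sqrt(2π / (32n)) = sqrt(π/(16n)).
This is exact: substituting u = (x − 20)·sqrt(16n) gives I(n) = (1/sqrt(16n)) ∫_{−∞}^{∞} e^(−u^2) du = sqrt(π/(16n)).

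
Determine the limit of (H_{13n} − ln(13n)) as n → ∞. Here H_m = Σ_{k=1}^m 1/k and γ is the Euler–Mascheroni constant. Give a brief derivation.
lim = γ

By Euler-Maclaurin, H_m = ln m + γ + O(1/m). So
  H_{13n} − ln(13n) = ln(13n) + γ − ln(13n) + O(1/n)
                       = ln(13/13) + γ + O(1/n).
Hence the limit is γ (since ln 1 = 0).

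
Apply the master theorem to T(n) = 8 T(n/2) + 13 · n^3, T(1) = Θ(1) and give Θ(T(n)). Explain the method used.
T(n) = Θ(n^3 log n)

log_2 8 = 3, and f(n) = 13 · n^3 = Θ(n^(log_2 8)). This is Case 2 of the master theorem: T(n) = Θ(f(n) · log n) = Θ(n^3 log n).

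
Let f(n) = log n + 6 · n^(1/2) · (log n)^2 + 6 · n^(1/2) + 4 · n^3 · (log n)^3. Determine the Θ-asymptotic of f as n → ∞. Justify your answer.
f(n) ∈ Θ(n^3 · (log n)^3)

Compare the terms by growth order. For large n, n^a · (log n)^b dominates n^a' · (log n)^b' iff a > a', or (a = a' and b > b'). Ranking the 4 terms shows the dominant one is 4 · n^3 · (log n)^3. Hence f(n) ∈ Θ(n^3 · (log n)^3).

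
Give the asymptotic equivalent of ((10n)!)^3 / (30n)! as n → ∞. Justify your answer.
((10n)!)^3/(30n)! ~ ((2π·10n)^(2/2) / sqrt(3)) · 3^(−3·10n)  →  0

Write N = 10n. Stirling: N! ~ sqrt(2π N)(N/e)^N and (3N)! ~ sqrt(2π·3N)·(3N/e)^(3N).
  (N!)^3/(3N)! ~ (2π N)^(3/2) (N/e)^(3N) / [sqrt(2π·3N) (3N/e)^(3N)]
     = (2π N)^(3/2) / sqrt(2π·3N) · (N/(3N))^(3N)
     = (2π N)^((3−1)/2) / sqrt(3) · 3^(−3N).
Since 3^3 > 1, the factor 3^(−3N) decays exponentially, so the ratio → 0. Substituting N = 10n gives the stated form.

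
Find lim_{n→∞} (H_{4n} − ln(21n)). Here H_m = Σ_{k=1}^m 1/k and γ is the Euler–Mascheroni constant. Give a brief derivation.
lim = ln(4/21) + γ

By Euler-Maclaurin, H_m = ln m + γ + O(1/m). So
  H_{4n} − ln(21n) = ln(4n) + γ − ln(21n) + O(1/n)
                       = ln(4/21) + γ + O(1/n).
Hence the limit is ln(4/21) + γ.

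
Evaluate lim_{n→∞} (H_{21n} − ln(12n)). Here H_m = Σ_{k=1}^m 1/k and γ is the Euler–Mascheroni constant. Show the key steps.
lim = ln(7/4) + γ

By Euler-Maclaurin, H_m = ln m + γ + O(1/m). So
  H_{21n} − ln(12n) = ln(21n) + γ − ln(12n) + O(1/n)
                       = ln(21/12) + γ + O(1/n).
Hence the limit is ln(21/12) + γ (= ln(7/4)).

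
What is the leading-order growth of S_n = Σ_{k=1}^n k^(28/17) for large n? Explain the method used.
S_n ~ (17/45) · n^(45/17)

Integral comparison: Σ_{k=1}^n k^(28/17) = ∫_0^n x^(28/17) dx + O(n^(28/17)). The integral is n^(1 + 28/17) / (1 + 28/17) = n^((28+17)/17) / ((28+17)/17) = (17/45) · n^(45/17).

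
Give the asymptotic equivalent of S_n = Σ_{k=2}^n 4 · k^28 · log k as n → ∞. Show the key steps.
S_n ~ 4 · n^29 log n / 29 − 4 · n^29 / 841

By integral comparison, S_n = ∫_1^n 4 · x^28 · log x dx + O(n^28 · log n). For the integral, ∫ x^28 log x dx = n^29 log n / 29 − n^29/841 (integration by parts). Hence S_n ~ 4 · n^29 log n / 29 − 4 · n^29 / 841.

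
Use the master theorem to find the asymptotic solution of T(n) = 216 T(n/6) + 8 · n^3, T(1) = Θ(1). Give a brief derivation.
T(n) = Θ(n^3 log n)

log_6 216 = 3, and f(n) = 8 · n^3 = Θ(n^(log_6 216)). This is Case 2 of the master theorem: T(n) = Θ(f(n) · log n) = Θ(n^3 log n).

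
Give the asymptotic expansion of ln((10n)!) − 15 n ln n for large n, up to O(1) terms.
ln((10n)!) − 15 n ln n = −5 n ln n + 10(ln 10 − 1) n + (1/2) ln(2π·10n) + O(1/n)

Stirling: ln((10n)!) = 10n ln(10n) − 10n + (1/2) ln(2π·10n) + O(1/n).
Expand 10n ln(10n) = 10n (ln n + ln 10) = 10n ln n + 10n ln 10.
Subtract 15n ln n: leading term is (10 − 15) n ln n = −5 n ln n. The next term is 10n ln 10 − 10n = 10(ln 10 − 1) n. Then the (1/2) ln(2π·10n) correction.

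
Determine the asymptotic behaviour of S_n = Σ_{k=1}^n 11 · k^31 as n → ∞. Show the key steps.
S_n ~ 11 · n^32 / 32

By integral comparison (Euler-Maclaurin), Σ_{k=1}^n 11 · k^31 = 11 · ∫_0^n x^31 dx + O(n^31) = 11 · n^32/32 + O(n^31). (Equivalently, Faulhaber's formula gives the same leading term.)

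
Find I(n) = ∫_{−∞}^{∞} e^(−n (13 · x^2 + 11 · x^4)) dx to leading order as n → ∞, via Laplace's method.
I(n) ~ sqrt(π/(13n))

φ(x) = 13 · x^2 + 11 · x^4 has its unique global minimum at x* = 0 (since φ'(x) = 26x + 44x^3 = 0 only at x = 0 for real x with both coefficients positive, and φ → ∞ as |x| → ∞). At x* = 0, φ(0) = 0 and φ''(0) = 26. Laplace's method then gives
  I(n) ~ sqrt(2π / (n · φ''(0))) · e^(−n φ(0)) = sqrt(2π / (26n)) = sqrt(π/(13n)).
The 11 · x^4 term contributes only at subleading order (an O(1/n) relative correction).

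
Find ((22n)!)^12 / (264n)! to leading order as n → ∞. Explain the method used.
((22n)!)^12/(264n)! ~ ((2π·22n)^(11/2) / sqrt(12)) · 12^(−12·22n)  →  0

Write N = 22n. Stirling: N! ~ sqrt(2π N)(N/e)^N and (12N)! ~ sqrt(2π·12N)·(12N/e)^(12N).
  (N!)^12/(12N)! ~ (2π N)^(12/2) (N/e)^(12N) / [sqrt(2π·12N) (12N/e)^(12N)]
     = (2π N)^(12/2) / sqrt(2π·12N) · (N/(12N))^(12N)
     = (2π N)^((12−1)/2) / sqrt(12) · 12^(−12N).
Since 12^12 > 1, the factor 12^(−12N) decays exponentially, so the ratio → 0. Substituting N = 22n gives the stated form.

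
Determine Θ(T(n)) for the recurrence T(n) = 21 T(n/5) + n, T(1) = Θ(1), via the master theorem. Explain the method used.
T(n) = Θ(n^(log_5 21))

Master theorem: compare f(n) = n to n^(log_5 21) where log_5 21 ≈ 1.892. Since 1 < log_5 21, we have f(n) = O(n^(log_5 21 − ε)) for some ε > 0 — Case 1. Hence T(n) = Θ(n^(log_5 21)).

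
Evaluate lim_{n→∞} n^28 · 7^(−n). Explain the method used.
lim = 0

Exponentials with base > 1 dominate every fixed polynomial: for any fixed c, n^c / 7^n → 0 as n → ∞ (e.g. by the ratio test, or by writing 7^n = e^(n ln 7) and noting e^(n ln 7) / n^c → ∞). Hence n^28 · 7^(−n) = n^28 / 7^n → 0.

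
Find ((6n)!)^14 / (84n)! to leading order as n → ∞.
((6n)!)^14/(84n)! ~ ((2π·6n)^(13/2) / sqrt(14)) · 14^(−14·6n)  →  0

Write N = 6n. Stirling: N! ~ sqrt(2π N)(N/e)^N and (14N)! ~ sqrt(2π·14N)·(14N/e)^(14N).
  (N!)^14/(14N)! ~ (2π N)^(14/2) (N/e)^(14N) / [sqrt(2π·14N) (14N/e)^(14N)]
     = (2π N)^(14/2) / sqrt(2π·14N) · (N/(14N))^(14N)
     = (2π N)^((14−1)/2) / sqrt(14) · 14^(−14N).
Since 14^14 > 1, the factor 14^(−14N) decays exponentially, so the ratio → 0. Substituting N = 6n gives the stated form.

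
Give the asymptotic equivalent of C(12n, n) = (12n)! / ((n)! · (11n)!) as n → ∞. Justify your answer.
C(12n, n) ~ (8916100448256/285311670611)^(n) · sqrt(6/(11π·n))

Write N = n. Apply Stirling to each factorial:
  (12N)! ~ sqrt(2π·12N) · (12N/e)^(12N),
  N! ~ sqrt(2π N) · (N/e)^N,
  (11N)! ~ sqrt(2π·11N) · (11N/e)^(11N).
The exponential factors combine to (12N)^(12N) / (N^N · (11N)^(11N)) = 12^(12N)/11^(11N) = (12^12/11^11)^N = (8916100448256/285311670611)^N.
The square-root prefactors combine to sqrt(2π·12N) / (sqrt(2π N)·sqrt(2π·11N)) = sqrt(12 / (2π·11·N)) = sqrt(6/(11π·n)).
Substituting N = n: C(12n, n) ~ (8916100448256/285311670611)^(n) · sqrt(6/(11π·n)).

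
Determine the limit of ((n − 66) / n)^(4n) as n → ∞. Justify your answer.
lim = e^(−264)

Rewrite as (1 − 66/n)^(4n). By the standard limit (1 + x/n)^n → e^x, we have (1 − 66/n)^n → e^(−66), and raising to the 4th power gives e^(−264).
More precisely, ln[(1 − 66/n)^(4n)] = 4n · ln(1 − 66/n) = 4n · (-66/n + O(1/n^2)) = -264 + O(1/n) → -264.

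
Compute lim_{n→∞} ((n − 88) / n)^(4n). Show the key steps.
lim = e^(−352)

Rewrite as (1 − 88/n)^(4n). By the standard limit (1 + x/n)^n → e^x, we have (1 − 88/n)^n → e^(−88), and raising to the 4th power gives e^(−352).
More precisely, ln[(1 − 88/n)^(4n)] = 4n · ln(1 − 88/n) = 4n · (-88/n + O(1/n^2)) = -352 + O(1/n) → -352.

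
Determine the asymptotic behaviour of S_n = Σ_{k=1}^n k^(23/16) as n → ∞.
S_n ~ (16/39) · n^(39/16)

Integral comparison: Σ_{k=1}^n k^(23/16) = ∫_0^n x^(23/16) dx + O(n^(23/16)). The integral is n^(1 + 23/16) / (1 + 23/16) = n^((23+16)/16) / ((23+16)/16) = (16/39) · n^(39/16).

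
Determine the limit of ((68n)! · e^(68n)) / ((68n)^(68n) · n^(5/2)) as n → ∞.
lim = 0

Stirling: (68n)! ~ sqrt(2π·68n) · (68n/e)^(68n). Hence
  (68n)! · e^(68n) / (68n)^(68n) ~ sqrt(2π·68n).
Dividing by n^(5/2): sqrt(2π·68n) / n^(5/2) = sqrt(2π·68) · n^((1−5)/2), so the expression behaves like sqrt(2π·68) · n^((1−5)/2) → 0.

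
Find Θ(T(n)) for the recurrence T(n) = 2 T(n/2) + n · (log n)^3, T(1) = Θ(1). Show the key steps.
T(n) = Θ(n · (log n)^4)

Here log_2 2 = 1 and f(n) = n · (log n)^3 = Θ(n^(log_2 2) · (log n)^3). This is the extended Case 2 of the master theorem (f matches the critical exponent up to log factors), giving T(n) = Θ(n^(log_2 2) · (log n)^(3+1)) = Θ(n · (log n)^4).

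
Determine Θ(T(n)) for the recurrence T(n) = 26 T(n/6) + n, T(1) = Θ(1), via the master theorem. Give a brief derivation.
T(n) = Θ(n^(log_6 26))

Master theorem: compare f(n) = n to n^(log_6 26) where log_6 26 ≈ 1.818. Since 1 < log_6 26, we have f(n) = O(n^(log_6 26 − ε)) for some ε > 0 — Case 1. Hence T(n) = Θ(n^(log_6 26)).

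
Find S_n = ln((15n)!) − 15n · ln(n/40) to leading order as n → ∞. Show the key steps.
S_n ~ 15n · (ln 600 − 1) + O(ln n)

Stirling: ln((15n)!) = 15n ln(15n) − 15n + O(ln n).
  S_n = 15n ln(15n) − 15n − 15n ln(n/40) + O(ln n)
      = 15n ln(15n) − 15n ln n + 15n ln 40 − 15n + O(ln n)
      = 15n ln 15 + 15n ln 40 − 15n + O(ln n)
      = 15n (ln 600 − 1) + O(ln n).
Numerically ln(600) − 1 ≈ 5.3969.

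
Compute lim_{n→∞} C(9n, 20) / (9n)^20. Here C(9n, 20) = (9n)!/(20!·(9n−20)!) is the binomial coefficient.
lim = 1/20! = 1/2432902008176640000

With N = 9n → ∞: C(N, 20) / N^20 = [N(N−1)…(N−19)] / (20! · N^20) = (1/20!) · 1 · (1 − 1/(9n)) · … · (1 − 19/(9n)). Each factor → 1 as N → ∞, so the limit is 1/20! = 1/2432902008176640000.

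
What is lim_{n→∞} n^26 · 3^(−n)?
lim = 0

Exponentials with base > 1 dominate every fixed polynomial: for any fixed c, n^c / 3^n → 0 as n → ∞ (e.g. by the ratio test, or by writing 3^n = e^(n ln 3) and noting e^(n ln 3) / n^c → ∞). Hence n^26 · 3^(−n) = n^26 / 3^n → 0.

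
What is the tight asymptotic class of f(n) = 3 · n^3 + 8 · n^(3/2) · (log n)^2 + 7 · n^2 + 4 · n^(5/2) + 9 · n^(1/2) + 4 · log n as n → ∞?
f(n) ∈ Θ(n^3)

Compare the terms by growth order. For large n, n^a · (log n)^b dominates n^a' · (log n)^b' iff a > a', or (a = a' and b > b'). Ranking the 6 terms shows the dominant one is 3 · n^3. Hence f(n) ∈ Θ(n^3).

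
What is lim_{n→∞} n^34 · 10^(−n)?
lim = 0

Exponentials with base > 1 dominate every fixed polynomial: for any fixed c, n^c / 10^n → 0 as n → ∞ (e.g. by the ratio test, or by writing 10^n = e^(n ln 10) and noting e^(n ln 10) / n^c → ∞). Hence n^34 · 10^(−n) = n^34 / 10^n → 0.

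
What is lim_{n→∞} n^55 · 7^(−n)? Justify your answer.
lim = 0

Exponentials with base > 1 dominate every fixed polynomial: for any fixed c, n^c / 7^n → 0 as n → ∞ (e.g. by the ratio test, or by writing 7^n = e^(n ln 7) and noting e^(n ln 7) / n^c → ∞). Hence n^55 · 7^(−n) = n^55 / 7^n → 0.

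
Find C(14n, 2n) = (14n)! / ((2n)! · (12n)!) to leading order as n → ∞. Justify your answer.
C(14n, 2n) ~ (823543/46656)^(2n) · sqrt(7/(12π·2n))

Write N = 2n. Apply Stirling to each factorial:
  (7N)! ~ sqrt(2π·7N) · (7N/e)^(7N),
  N! ~ sqrt(2π N) · (N/e)^N,
  (6N)! ~ sqrt(2π·6N) · (6N/e)^(6N).
The exponential factors combine to (7N)^(7N) / (N^N · (6N)^(6N)) = 7^(7N)/6^(6N) = (7^7/6^6)^N = (823543/46656)^N.
The square-root prefactors combine to sqrt(2π·7N) / (sqrt(2π N)·sqrt(2π·6N)) = sqrt(7 / (2π·6·N)) = sqrt(7/(12π·2n)).
Substituting N = 2n: C(14n, 2n) ~ (823543/46656)^(2n) · sqrt(7/(12π·2n)).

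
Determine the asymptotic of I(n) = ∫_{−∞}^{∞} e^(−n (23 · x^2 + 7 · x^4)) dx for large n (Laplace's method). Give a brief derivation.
I(n) ~ sqrt(π/(23n))

φ(x) = 23 · x^2 + 7 · x^4 has its unique global minimum at x* = 0 (since φ'(x) = 46x + 28x^3 = 0 only at x = 0 for real x with both coefficients positive, and φ → ∞ as |x| → ∞). At x* = 0, φ(0) = 0 and φ''(0) = 46. Laplace's method then gives
  I(n) ~ sqrt(2π / (n · φ''(0))) · e^(−n φ(0)) = sqrt(2π / (46n)) = sqrt(π/(23n)).
The 7 · x^4 term contributes only at subleading order (an O(1/n) relative correction).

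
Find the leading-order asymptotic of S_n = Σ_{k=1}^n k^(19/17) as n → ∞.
S_n ~ (17/36) · n^(36/17)

Integral comparison: Σ_{k=1}^n k^(19/17) = ∫_0^n x^(19/17) dx + O(n^(19/17)). The integral is n^(1 + 19/17) / (1 + 19/17) = n^((19+17)/17) / ((19+17)/17) = (17/36) · n^(36/17).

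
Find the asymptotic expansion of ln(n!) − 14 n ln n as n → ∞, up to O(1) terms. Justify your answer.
ln(n!) − 14 n ln n = −13 n ln n − n + (1/2) ln(2π n) + O(1/n)

Stirling: ln((n)!) = n ln(n) − n + (1/2) ln(2π·n) + O(1/n).
Here n ln(n) = n ln n.
Subtract 14n ln n: leading term is (1 − 14) n ln n = −13 n ln n. The next term is −n. Then the (1/2) ln(2π·n) correction.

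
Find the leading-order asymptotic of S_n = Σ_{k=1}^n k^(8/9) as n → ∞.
S_n ~ (9/17) · n^(17/9)

Integral comparison: Σ_{k=1}^n k^(8/9) = ∫_0^n x^(8/9) dx + O(n^(8/9)). The integral is n^(1 + 8/9) / (1 + 8/9) = n^((8+9)/9) / ((8+9)/9) = (9/17) · n^(17/9).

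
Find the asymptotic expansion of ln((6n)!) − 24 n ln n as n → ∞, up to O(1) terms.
ln((6n)!) − 24 n ln n = −18 n ln n + 6(ln 6 − 1) n + (1/2) ln(2π·6n) + O(1/n)

Stirling: ln((6n)!) = 6n ln(6n) − 6n + (1/2) ln(2π·6n) + O(1/n).
Expand 6n ln(6n) = 6n (ln n + ln 6) = 6n ln n + 6n ln 6.
Subtract 24n ln n: leading term is (6 − 24) n ln n = −18 n ln n. The next term is 6n ln 6 − 6n = 6(ln 6 − 1) n. Then the (1/2) ln(2π·6n) correction.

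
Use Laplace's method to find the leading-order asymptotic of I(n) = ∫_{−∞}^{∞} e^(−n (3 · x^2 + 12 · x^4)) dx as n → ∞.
I(n) ~ sqrt(π/(3n))

φ(x) = 3 · x^2 + 12 · x^4 has its unique global minimum at x* = 0 (since φ'(x) = 6x + 48x^3 = 0 only at x = 0 for real x with both coefficients positive, and φ → ∞ as |x| → ∞). At x* = 0, φ(0) = 0 and φ''(0) = 6. Laplace's method then gives
  I(n) ~ sqrt(2π / (n · φ''(0))) · e^(−n φ(0)) = sqrt(2π / (6n)) = sqrt(π/(3n)).
The 12 · x^4 term contributes only at subleading order (an O(1/n) relative correction).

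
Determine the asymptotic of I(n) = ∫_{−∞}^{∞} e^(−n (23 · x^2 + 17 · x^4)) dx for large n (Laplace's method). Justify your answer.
I(n) ~ sqrt(π/(23n))

φ(x) = 23 · x^2 + 17 · x^4 has its unique global minimum at x* = 0 (since φ'(x) = 46x + 68x^3 = 0 only at x = 0 for real x with both coefficients positive, and φ → ∞ as |x| → ∞). At x* = 0, φ(0) = 0 and φ''(0) = 46. Laplace's method then gives
  I(n) ~ sqrt(2π / (n · φ''(0))) · e^(−n φ(0)) = sqrt(2π / (46n)) = sqrt(π/(23n)).
The 17 · x^4 term contributes only at subleading order (an O(1/n) relative correction).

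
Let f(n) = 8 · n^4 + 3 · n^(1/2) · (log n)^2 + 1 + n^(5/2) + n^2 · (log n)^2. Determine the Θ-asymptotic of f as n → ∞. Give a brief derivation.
f(n) ∈ Θ(n^4)

Compare the terms by growth order. For large n, n^a · (log n)^b dominates n^a' · (log n)^b' iff a > a', or (a = a' and b > b'). Ranking the 5 terms shows the dominant one is 8 · n^4. Hence f(n) ∈ Θ(n^4).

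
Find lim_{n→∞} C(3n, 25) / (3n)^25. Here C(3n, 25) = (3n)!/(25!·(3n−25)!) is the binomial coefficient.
lim = 1/25! = 1/15511210043330985984000000

With N = 3n → ∞: C(N, 25) / N^25 = [N(N−1)…(N−24)] / (25! · N^25) = (1/25!) · 1 · (1 − 1/(3n)) · … · (1 − 24/(3n)). Each factor → 1 as N → ∞, so the limit is 1/25! = 1/15511210043330985984000000.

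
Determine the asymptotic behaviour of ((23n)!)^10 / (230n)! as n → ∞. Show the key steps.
((23n)!)^10/(230n)! ~ ((2π·23n)^(9/2) / sqrt(10)) · 10^(−10·23n)  →  0

Write N = 23n. Stirling: N! ~ sqrt(2π N)(N/e)^N and (10N)! ~ sqrt(2π·10N)·(10N/e)^(10N).
  (N!)^10/(10N)! ~ (2π N)^(10/2) (N/e)^(10N) / [sqrt(2π·10N) (10N/e)^(10N)]
     = (2π N)^(10/2) / sqrt(2π·10N) · (N/(10N))^(10N)
     = (2π N)^((10−1)/2) / sqrt(10) · 10^(−10N).
Since 10^10 > 1, the factor 10^(−10N) decays exponentially, so the ratio → 0. Substituting N = 23n gives the stated form.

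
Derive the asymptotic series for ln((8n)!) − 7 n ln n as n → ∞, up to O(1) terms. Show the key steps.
ln((8n)!) − 7 n ln n = n ln n + 8(ln 8 − 1) n + (1/2) ln(2π·8n) + O(1/n)

Stirling: ln((8n)!) = 8n ln(8n) − 8n + (1/2) ln(2π·8n) + O(1/n).
Expand 8n ln(8n) = 8n (ln n + ln 8) = 8n ln n + 8n ln 8.
Subtract 7n ln n: leading term is (8 − 7) n ln n = n ln n. The next term is 8n ln 8 − 8n = 8(ln 8 − 1) n. Then the (1/2) ln(2π·8n) correction.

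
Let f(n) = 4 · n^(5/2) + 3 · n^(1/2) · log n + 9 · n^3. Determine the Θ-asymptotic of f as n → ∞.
f(n) ∈ Θ(n^3)

Compare the terms by growth order. For large n, n^a · (log n)^b dominates n^a' · (log n)^b' iff a > a', or (a = a' and b > b'). Ranking the 3 terms shows the dominant one is 9 · n^3. Hence f(n) ∈ Θ(n^3).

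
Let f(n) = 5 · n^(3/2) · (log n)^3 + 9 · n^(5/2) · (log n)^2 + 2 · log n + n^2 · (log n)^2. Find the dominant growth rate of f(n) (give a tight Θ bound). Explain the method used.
f(n) ∈ Θ(n^(5/2) · (log n)^2)

Compare the terms by growth order. For large n, n^a · (log n)^b dominates n^a' · (log n)^b' iff a > a', or (a = a' and b > b'). Ranking the 4 terms shows the dominant one is 9 · n^(5/2) · (log n)^2. Hence f(n) ∈ Θ(n^(5/2) · (log n)^2).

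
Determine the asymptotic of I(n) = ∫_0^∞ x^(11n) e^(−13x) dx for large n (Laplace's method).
I(n) ~ (sqrt(2π·11n) / 13) · (11n/(13e))^(11n)

Write the integrand as exp(11n ln x − 13x) and set f(x) = 11n ln x − 13x. Then f'(x) = 11n/x − 13 = 0 at x* = 11n/13, and f''(x*) = −11n/x*^2 = −13^2/(11n). Laplace's method (interior maximum) gives
  I(n) ~ e^(f(x*)) · sqrt(2π / |f''(x*)|)
        = exp(11n ln(11n/13) − 11n) · sqrt(2π · 11n / 13^2)
        = (11n/13)^(11n) e^(−11n) · sqrt(2π·11n) / 13
        = (sqrt(2π·11n) / 13) · (11n/(13e))^(11n).
This matches Γ(11n+1)/13^(11n+1) with Stirling applied to Γ.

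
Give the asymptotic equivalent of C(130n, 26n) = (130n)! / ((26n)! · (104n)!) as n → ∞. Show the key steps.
C(130n, 26n) ~ (3125/256)^(26n) · sqrt(5/(8π·26n))

Write N = 26n. Apply Stirling to each factorial:
  (5N)! ~ sqrt(2π·5N) · (5N/e)^(5N),
  N! ~ sqrt(2π N) · (N/e)^N,
  (4N)! ~ sqrt(2π·4N) · (4N/e)^(4N).
The exponential factors combine to (5N)^(5N) / (N^N · (4N)^(4N)) = 5^(5N)/4^(4N) = (5^5/4^4)^N = (3125/256)^N.
The square-root prefactors combine to sqrt(2π·5N) / (sqrt(2π N)·sqrt(2π·4N)) = sqrt(5 / (2π·4·N)) = sqrt(5/(8π·26n)).
Substituting N = 26n: C(130n, 26n) ~ (3125/256)^(26n) · sqrt(5/(8π·26n)).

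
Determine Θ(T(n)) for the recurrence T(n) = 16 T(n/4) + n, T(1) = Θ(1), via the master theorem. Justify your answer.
T(n) = Θ(n^2)

Master theorem: compare f(n) = n to n^(log_4 16) where log_4 16 = 2. Since 1 < log_4 16, we have f(n) = O(n^(log_4 16 − ε)) for some ε > 0 — Case 1. Hence T(n) = Θ(n^(log_4 16)) = Θ(n^2).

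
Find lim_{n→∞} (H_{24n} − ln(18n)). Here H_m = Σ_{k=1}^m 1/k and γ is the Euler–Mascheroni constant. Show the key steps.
lim = ln(4/3) + γ

By Euler-Maclaurin, H_m = ln m + γ + O(1/m). So
  H_{24n} − ln(18n) = ln(24n) + γ − ln(18n) + O(1/n)
                       = ln(24/18) + γ + O(1/n).
Hence the limit is ln(24/18) + γ (= ln(4/3)).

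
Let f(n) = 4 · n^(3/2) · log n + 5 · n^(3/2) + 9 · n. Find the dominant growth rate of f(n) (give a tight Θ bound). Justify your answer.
f(n) ∈ Θ(n^(3/2) · log n)

Compare the terms by growth order. For large n, n^a · (log n)^b dominates n^a' · (log n)^b' iff a > a', or (a = a' and b > b'). Ranking the 3 terms shows the dominant one is 4 · n^(3/2) · log n. Hence f(n) ∈ Θ(n^(3/2) · log n).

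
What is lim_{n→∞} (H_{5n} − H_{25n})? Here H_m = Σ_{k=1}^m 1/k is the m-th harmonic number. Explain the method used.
lim = ln(5/25) = −ln 5

Euler-Maclaurin gives H_m = ln m + γ + 1/(2m) + O(1/m^2). The γ and O(1/m) terms cancel in the difference:
  H_{5n} − H_{25n} = ln(5n) − ln(25n) + O(1/n) = ln(5/25) + O(1/n).
Hence the limit is ln(5/25) = −ln 5.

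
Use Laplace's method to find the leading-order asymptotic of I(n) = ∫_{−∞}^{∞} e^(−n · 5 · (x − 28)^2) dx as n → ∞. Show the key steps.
I(n) = sqrt(π/(5n))

Here φ(x) = 5 · (x − 28)^2 has its unique minimum at x* = 28 with φ(x*) = 0 and φ''(x*) = 10. Laplace's method gives
  I(n) ~ e^(−n φ(x*)) · sqrt(2π / (n · φ''(x*))) = sqrt(2π / (10n)) = sqrt(π/(5n)).
This is exact: substituting u = (x − 28)·sqrt(5n) gives I(n) = (1/sqrt(5n)) ∫_{−∞}^{∞} e^(−u^2) du = sqrt(π/(5n)).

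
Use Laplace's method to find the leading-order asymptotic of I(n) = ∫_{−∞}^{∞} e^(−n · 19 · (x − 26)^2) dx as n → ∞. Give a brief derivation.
I(n) = sqrt(π/(19n))

Here φ(x) = 19 · (x − 26)^2 has its unique minimum at x* = 26 with φ(x*) = 0 and φ''(x*) = 38. Laplace's method gives
  I(n) ~ e^(−n φ(x*)) · sqrt(2π / (n · φ''(x*))) = sqrt(2π / (38n)) = sqrt(π/(19n)).
This is exact: substituting u = (x − 26)·sqrt(19n) gives I(n) = (1/sqrt(19n)) ∫_{−∞}^{∞} e^(−u^2) du = sqrt(π/(19n)).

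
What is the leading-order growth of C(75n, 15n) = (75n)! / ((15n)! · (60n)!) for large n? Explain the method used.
C(75n, 15n) ~ (3125/256)^(15n) · sqrt(5/(8π·15n))

Write N = 15n. Apply Stirling to each factorial:
  (5N)! ~ sqrt(2π·5N) · (5N/e)^(5N),
  N! ~ sqrt(2π N) · (N/e)^N,
  (4N)! ~ sqrt(2π·4N) · (4N/e)^(4N).
The exponential factors combine to (5N)^(5N) / (N^N · (4N)^(4N)) = 5^(5N)/4^(4N) = (5^5/4^4)^N = (3125/256)^N.
The square-root prefactors combine to sqrt(2π·5N) / (sqrt(2π N)·sqrt(2π·4N)) = sqrt(5 / (2π·4·N)) = sqrt(5/(8π·15n)).
Substituting N = 15n: C(75n, 15n) ~ (3125/256)^(15n) · sqrt(5/(8π·15n)).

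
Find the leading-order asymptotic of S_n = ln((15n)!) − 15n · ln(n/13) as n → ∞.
S_n ~ 15n · (ln 195 − 1) + O(ln n)

Stirling: ln((15n)!) = 15n ln(15n) − 15n + O(ln n).
  S_n = 15n ln(15n) − 15n − 15n ln(n/13) + O(ln n)
      = 15n ln(15n) − 15n ln n + 15n ln 13 − 15n + O(ln n)
      = 15n ln 15 + 15n ln 13 − 15n + O(ln n)
      = 15n (ln 195 − 1) + O(ln n).
Numerically ln(195) − 1 ≈ 4.2730.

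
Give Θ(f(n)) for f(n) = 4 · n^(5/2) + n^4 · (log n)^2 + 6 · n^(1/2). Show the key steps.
f(n) ∈ Θ(n^4 · (log n)^2)

Compare the terms by growth order. For large n, n^a · (log n)^b dominates n^a' · (log n)^b' iff a > a', or (a = a' and b > b'). Ranking the 3 terms shows the dominant one is n^4 · (log n)^2. Hence f(n) ∈ Θ(n^4 · (log n)^2).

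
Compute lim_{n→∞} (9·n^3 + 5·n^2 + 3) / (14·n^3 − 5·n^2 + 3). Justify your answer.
lim = 9/14

For large n the leading n^3 terms dominate both numerator and denominator. Dividing top and bottom by n^3, every other term tends to 0, leaving 9/14.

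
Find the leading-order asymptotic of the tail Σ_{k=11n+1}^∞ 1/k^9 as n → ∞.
Σ_{k>11n} 1/k^9 ~ 1/(8 · (11n)^8)

Compare to the integral: ∫_{11n}^∞ x^(−9) dx = [−x^(−8)/8]_{11n}^∞ = 1/((9−1)·(11n)^8). Euler-Maclaurin then gives
  Σ_{k>11n} 1/k^9 = ∫_{11n}^∞ dx/x^9 − 1/(2·(11n)^9) + O(1/(11n)^10).
(Equivalently this is ζ(9) − Σ_{k≤11n} 1/k^9.)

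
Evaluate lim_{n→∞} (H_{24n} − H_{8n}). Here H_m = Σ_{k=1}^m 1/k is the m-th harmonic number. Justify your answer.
lim = ln(24/8) = ln 3

Euler-Maclaurin gives H_m = ln m + γ + 1/(2m) + O(1/m^2). The γ and O(1/m) terms cancel in the difference:
  H_{24n} − H_{8n} = ln(24n) − ln(8n) + O(1/n) = ln(24/8) + O(1/n).
Hence the limit is ln(24/8) = ln 3.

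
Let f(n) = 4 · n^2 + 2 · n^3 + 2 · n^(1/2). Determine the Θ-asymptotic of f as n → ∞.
f(n) ∈ Θ(n^3)

Compare the terms by growth order. For large n, n^a · (log n)^b dominates n^a' · (log n)^b' iff a > a', or (a = a' and b > b'). Ranking the 3 terms shows the dominant one is 2 · n^3. Hence f(n) ∈ Θ(n^3).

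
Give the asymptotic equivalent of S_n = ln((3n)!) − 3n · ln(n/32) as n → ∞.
S_n ~ 3n · (ln 96 − 1) + O(ln n)

Stirling: ln((3n)!) = 3n ln(3n) − 3n + O(ln n).
  S_n = 3n ln(3n) − 3n − 3n ln(n/32) + O(ln n)
      = 3n ln(3n) − 3n ln n + 3n ln 32 − 3n + O(ln n)
      = 3n ln 3 + 3n ln 32 − 3n + O(ln n)
      = 3n (ln 96 − 1) + O(ln n).
Numerically ln(96) − 1 ≈ 3.5643.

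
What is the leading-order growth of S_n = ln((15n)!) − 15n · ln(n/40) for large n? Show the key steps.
S_n ~ 15n · (ln 600 − 1) + O(ln n)

Stirling: ln((15n)!) = 15n ln(15n) − 15n + O(ln n).
  S_n = 15n ln(15n) − 15n − 15n ln(n/40) + O(ln n)
      = 15n ln(15n) − 15n ln n + 15n ln 40 − 15n + O(ln n)
      = 15n ln 15 + 15n ln 40 − 15n + O(ln n)
      = 15n (ln 600 − 1) + O(ln n).
Numerically ln(600) − 1 ≈ 5.3969.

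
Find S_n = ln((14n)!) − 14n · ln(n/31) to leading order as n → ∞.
S_n ~ 14n · (ln 434 − 1) + O(ln n)

Stirling: ln((14n)!) = 14n ln(14n) − 14n + O(ln n).
  S_n = 14n ln(14n) − 14n − 14n ln(n/31) + O(ln n)
      = 14n ln(14n) − 14n ln n + 14n ln 31 − 14n + O(ln n)
      = 14n ln 14 + 14n ln 31 − 14n + O(ln n)
      = 14n (ln 434 − 1) + O(ln n).
Numerically ln(434) − 1 ≈ 5.0730.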